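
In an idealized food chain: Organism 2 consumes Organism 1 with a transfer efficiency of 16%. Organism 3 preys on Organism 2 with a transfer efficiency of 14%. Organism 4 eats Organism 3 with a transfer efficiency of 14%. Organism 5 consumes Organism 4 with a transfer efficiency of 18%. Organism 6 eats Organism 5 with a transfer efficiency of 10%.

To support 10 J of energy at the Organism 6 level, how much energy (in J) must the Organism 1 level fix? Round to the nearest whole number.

177154 J

Cumulative transfer efficiency: 0.16 × 0.14 × 0.14 × 0.18 × 0.1 = 0.000056448
Organism 1 energy = 10 / 0.000056448 = 177154 J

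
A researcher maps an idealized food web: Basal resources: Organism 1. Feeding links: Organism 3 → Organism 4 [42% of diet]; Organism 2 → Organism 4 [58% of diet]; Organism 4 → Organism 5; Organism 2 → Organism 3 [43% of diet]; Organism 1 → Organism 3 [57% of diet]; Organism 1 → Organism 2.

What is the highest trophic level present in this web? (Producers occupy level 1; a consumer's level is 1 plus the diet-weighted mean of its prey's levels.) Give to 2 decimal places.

4.18

Organism 2: 1 + 1 = 2
Organism 3: 1 + (0.43×2 + 0.57×1) = 2.43
Organism 4: 1 + (0.42×2.43 + 0.58×2) = 3.1806
Organism 5: 1 + 3.1806 = 4.1806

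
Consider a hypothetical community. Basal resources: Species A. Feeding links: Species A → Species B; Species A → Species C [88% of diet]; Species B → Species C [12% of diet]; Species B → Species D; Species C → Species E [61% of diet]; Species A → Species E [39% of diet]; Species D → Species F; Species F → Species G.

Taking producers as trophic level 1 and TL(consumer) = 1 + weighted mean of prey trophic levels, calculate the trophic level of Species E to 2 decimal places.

2.68

Species B: 1 + 1 = 2
Species C: 1 + (0.88×1 + 0.12×2) = 2.12
Species D: 1 + 2 = 3
Species E: 1 + (0.61×2.12 + 0.39×1) = 2.6832
Species F: 1 + 3 = 4
Species G: 1 + 4 = 5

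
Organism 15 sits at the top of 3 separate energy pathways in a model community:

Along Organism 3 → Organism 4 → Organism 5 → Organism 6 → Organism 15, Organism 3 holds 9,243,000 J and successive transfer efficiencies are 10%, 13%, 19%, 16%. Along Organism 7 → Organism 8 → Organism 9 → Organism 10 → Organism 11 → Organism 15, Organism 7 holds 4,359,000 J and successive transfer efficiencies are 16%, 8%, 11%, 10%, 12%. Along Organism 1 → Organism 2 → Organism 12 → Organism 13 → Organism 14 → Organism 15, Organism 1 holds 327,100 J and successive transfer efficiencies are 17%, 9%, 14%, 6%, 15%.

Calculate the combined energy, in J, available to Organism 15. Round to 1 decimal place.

3732.8 J

Via Organism 3: 9243000 × 0.1 × 0.13 × 0.19 × 0.16 = 3652.8336 J
Via Organism 7: 4359000 × 0.16 × 0.08 × 0.11 × 0.1 × 0.12 = 73.649664 J
Via Organism 1: 327100 × 0.17 × 0.09 × 0.14 × 0.06 × 0.15 = 6.3058338 J
Total at Organism 15: 3652.8336 + 73.649664 + 6.3058338 = 3732.7890978 J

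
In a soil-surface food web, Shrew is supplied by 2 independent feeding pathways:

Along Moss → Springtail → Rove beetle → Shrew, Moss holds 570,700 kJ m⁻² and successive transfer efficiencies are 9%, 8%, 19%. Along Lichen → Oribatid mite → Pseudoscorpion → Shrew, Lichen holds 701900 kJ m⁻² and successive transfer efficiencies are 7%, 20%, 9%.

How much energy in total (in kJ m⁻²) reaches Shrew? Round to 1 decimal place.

Via Moss: 570700 × 0.09 × 0.08 × 0.19 = 780.7176 kJ m⁻²
Via Lichen: 701900 × 0.07 × 0.2 × 0.09 = 884.394 kJ m⁻²
Total at Shrew: 780.7176 + 884.394 = 1665.1116 kJ m⁻²

1665.1 kJ m⁻²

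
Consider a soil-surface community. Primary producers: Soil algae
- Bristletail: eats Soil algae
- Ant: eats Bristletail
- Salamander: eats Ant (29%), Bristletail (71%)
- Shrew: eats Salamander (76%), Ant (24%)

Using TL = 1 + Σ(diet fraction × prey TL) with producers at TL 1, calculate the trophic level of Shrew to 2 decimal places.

Bristletail: 1 + 1 = 2
Ant: 1 + 2 = 3
Salamander: 1 + (0.29×3 + 0.71×2) = 3.29
Shrew: 1 + (0.76×3.29 + 0.24×3) = 4.2204

4.22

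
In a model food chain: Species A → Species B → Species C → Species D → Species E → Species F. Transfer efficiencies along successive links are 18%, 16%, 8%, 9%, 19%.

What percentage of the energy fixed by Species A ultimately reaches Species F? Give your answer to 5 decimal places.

Product of link efficiencies: 0.18 × 0.16 × 0.08 × 0.09 × 0.19 = 0.0000393984
As a percentage: 0.0000393984 × 100 = 0.00394%

0.00394%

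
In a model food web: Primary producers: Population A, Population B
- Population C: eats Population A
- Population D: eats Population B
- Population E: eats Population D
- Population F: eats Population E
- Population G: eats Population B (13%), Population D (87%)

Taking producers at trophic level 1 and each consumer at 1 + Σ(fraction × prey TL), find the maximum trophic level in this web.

4

Population C: 1 + 1 = 2
Population D: 1 + 1 = 2
Population E: 1 + 2 = 3
Population F: 1 + 3 = 4
Population G: 1 + (0.13×1 + 0.87×2) = 2.87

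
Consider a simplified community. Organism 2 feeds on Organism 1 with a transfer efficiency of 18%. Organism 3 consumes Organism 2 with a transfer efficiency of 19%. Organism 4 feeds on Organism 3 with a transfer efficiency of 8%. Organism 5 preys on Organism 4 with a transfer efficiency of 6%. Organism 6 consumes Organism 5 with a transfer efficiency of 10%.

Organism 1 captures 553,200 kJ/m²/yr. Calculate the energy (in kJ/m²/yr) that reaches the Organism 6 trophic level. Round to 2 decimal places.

9.08 kJ/m²/yr

Organism 2: 553200 × 0.18 = 99576 kJ/m²/yr
Organism 3: 99576 × 0.19 = 18919.44 kJ/m²/yr
Organism 4: 18919.44 × 0.08 = 1513.5552 kJ/m²/yr
Organism 5: 1513.5552 × 0.06 = 90.813312 kJ/m²/yr
Organism 6: 90.813312 × 0.1 = 9.0813312 kJ/m²/yr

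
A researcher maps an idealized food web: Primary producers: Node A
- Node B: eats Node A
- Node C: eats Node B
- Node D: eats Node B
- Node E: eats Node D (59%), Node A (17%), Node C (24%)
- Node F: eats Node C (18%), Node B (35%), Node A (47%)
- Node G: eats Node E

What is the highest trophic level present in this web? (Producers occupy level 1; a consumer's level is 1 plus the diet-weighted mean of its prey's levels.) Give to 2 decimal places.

4.66

Node B: 1 + 1 = 2
Node C: 1 + 2 = 3
Node D: 1 + 2 = 3
Node E: 1 + (0.59×3 + 0.17×1 + 0.24×3) = 3.66
Node F: 1 + (0.18×3 + 0.35×2 + 0.47×1) = 2.71
Node G: 1 + 3.66 = 4.66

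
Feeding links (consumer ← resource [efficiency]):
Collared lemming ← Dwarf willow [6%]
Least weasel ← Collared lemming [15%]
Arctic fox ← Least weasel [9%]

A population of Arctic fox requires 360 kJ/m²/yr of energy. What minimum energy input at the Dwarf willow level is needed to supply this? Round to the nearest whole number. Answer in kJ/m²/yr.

Cumulative transfer efficiency: 0.06 × 0.15 × 0.09 = 0.00081
Dwarf willow energy = 360 / 0.00081 = 444444 kJ/m²/yr

444444 kJ/m²/yr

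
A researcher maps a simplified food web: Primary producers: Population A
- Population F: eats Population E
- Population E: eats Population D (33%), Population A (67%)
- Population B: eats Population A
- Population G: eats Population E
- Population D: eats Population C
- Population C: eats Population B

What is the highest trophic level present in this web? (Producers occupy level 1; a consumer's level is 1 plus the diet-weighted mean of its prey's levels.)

Population B: 1 + 1 = 2
Population C: 1 + 2 = 3
Population D: 1 + 3 = 4
Population E: 1 + (0.33×4 + 0.67×1) = 2.99
Population F: 1 + 2.99 = 3.99
Population G: 1 + 2.99 = 3.99

4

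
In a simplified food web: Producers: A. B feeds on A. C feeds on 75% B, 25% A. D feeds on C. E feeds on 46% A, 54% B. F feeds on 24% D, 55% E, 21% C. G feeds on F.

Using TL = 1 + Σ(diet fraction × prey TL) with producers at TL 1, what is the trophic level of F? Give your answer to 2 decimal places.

3.87

B: 1 + 1 = 2
C: 1 + (0.75×2 + 0.25×1) = 2.75
D: 1 + 2.75 = 3.75
E: 1 + (0.46×1 + 0.54×2) = 2.54
F: 1 + (0.24×3.75 + 0.55×2.54 + 0.21×2.75) = 3.8745
G: 1 + 3.8745 = 4.8745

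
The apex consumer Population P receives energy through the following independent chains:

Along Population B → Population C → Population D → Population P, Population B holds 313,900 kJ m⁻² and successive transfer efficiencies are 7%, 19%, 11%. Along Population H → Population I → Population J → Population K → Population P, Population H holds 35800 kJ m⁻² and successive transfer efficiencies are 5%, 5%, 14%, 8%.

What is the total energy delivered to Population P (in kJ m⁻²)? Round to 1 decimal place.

Via Population B: 313900 × 0.07 × 0.19 × 0.11 = 459.2357 kJ m⁻²
Via Population H: 35800 × 0.05 × 0.05 × 0.14 × 0.08 = 1.0024 kJ m⁻²
Total at Population P: 459.2357 + 1.0024 = 460.2381 kJ m⁻²

460.2 kJ m⁻²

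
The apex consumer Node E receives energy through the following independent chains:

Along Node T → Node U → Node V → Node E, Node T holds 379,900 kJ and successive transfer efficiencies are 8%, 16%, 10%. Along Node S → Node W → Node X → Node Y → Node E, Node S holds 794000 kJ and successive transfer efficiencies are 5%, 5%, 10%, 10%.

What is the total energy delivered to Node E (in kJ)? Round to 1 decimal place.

Via Node T: 379900 × 0.08 × 0.16 × 0.1 = 486.272 kJ
Via Node S: 794000 × 0.05 × 0.05 × 0.1 × 0.1 = 19.85 kJ
Total at Node E: 486.272 + 19.85 = 506.122 kJ

506.1 kJ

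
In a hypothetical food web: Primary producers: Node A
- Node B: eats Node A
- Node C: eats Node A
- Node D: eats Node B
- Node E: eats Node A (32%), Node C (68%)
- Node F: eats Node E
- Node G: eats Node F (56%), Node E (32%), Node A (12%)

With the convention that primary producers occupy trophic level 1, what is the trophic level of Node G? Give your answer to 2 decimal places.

Node B: 1 + 1 = 2
Node C: 1 + 1 = 2
Node D: 1 + 2 = 3
Node E: 1 + (0.32×1 + 0.68×2) = 2.68
Node F: 1 + 2.68 = 3.68
Node G: 1 + (0.56×3.68 + 0.32×2.68 + 0.12×1) = 4.0384

4.04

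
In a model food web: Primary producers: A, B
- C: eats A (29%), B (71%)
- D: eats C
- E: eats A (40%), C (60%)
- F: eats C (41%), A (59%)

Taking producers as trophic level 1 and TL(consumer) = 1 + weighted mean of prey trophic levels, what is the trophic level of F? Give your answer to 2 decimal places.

2.41

C: 1 + (0.29×1 + 0.71×1) = 2
D: 1 + 2 = 3
E: 1 + (0.4×1 + 0.6×2) = 2.6
F: 1 + (0.41×2 + 0.59×1) = 2.41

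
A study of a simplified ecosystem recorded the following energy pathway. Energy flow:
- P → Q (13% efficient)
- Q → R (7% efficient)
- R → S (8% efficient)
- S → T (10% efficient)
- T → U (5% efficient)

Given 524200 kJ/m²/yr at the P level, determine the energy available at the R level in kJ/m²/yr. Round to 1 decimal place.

Q: 524200 × 0.13 = 68146 kJ/m²/yr
R: 68146 × 0.07 = 4770.22 kJ/m²/yr

4770.2 kJ/m²/yr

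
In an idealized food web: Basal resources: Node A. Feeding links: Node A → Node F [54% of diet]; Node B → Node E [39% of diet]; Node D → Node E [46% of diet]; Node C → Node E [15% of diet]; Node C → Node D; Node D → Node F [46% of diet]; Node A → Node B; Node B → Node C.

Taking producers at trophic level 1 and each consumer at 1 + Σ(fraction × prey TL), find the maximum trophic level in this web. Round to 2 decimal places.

Node B: 1 + 1 = 2
Node C: 1 + 2 = 3
Node D: 1 + 3 = 4
Node E: 1 + (0.39×2 + 0.46×4 + 0.15×3) = 4.07
Node F: 1 + (0.46×4 + 0.54×1) = 3.38

4.07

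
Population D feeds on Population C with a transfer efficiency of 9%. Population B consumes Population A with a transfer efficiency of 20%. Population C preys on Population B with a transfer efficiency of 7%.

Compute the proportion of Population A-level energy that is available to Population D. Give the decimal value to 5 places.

0.00126

Product of link efficiencies: 0.2 × 0.07 × 0.09 = 0.00126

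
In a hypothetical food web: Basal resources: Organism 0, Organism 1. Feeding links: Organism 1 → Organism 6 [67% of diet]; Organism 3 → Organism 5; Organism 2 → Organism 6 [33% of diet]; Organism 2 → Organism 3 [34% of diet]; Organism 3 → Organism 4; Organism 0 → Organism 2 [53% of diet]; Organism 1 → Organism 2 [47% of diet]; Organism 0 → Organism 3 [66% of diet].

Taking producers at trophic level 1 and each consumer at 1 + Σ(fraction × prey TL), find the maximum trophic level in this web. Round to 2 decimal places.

3.34

Organism 2: 1 + (0.53×1 + 0.47×1) = 2
Organism 3: 1 + (0.34×2 + 0.66×1) = 2.34
Organism 4: 1 + 2.34 = 3.34
Organism 5: 1 + 2.34 = 3.34
Organism 6: 1 + (0.33×2 + 0.67×1) = 2.33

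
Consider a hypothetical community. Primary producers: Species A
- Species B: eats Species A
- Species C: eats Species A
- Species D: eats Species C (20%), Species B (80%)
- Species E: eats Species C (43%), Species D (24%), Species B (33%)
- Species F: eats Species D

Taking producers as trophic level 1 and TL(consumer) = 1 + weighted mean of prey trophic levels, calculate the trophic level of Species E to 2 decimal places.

Species B: 1 + 1 = 2
Species C: 1 + 1 = 2
Species D: 1 + (0.2×2 + 0.8×2) = 3
Species E: 1 + (0.43×2 + 0.24×3 + 0.33×2) = 3.24
Species F: 1 + 3 = 4

3.24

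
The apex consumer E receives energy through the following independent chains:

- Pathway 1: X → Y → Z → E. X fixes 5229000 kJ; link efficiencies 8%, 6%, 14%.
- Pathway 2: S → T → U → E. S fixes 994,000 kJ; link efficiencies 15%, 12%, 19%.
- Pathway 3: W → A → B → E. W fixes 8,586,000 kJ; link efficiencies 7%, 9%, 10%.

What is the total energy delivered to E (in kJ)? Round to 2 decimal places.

Pathway 1: 5229000 × 0.08 × 0.06 × 0.14 = 3513.888 kJ
Pathway 2: 994000 × 0.15 × 0.12 × 0.19 = 3399.48 kJ
Pathway 3: 8586000 × 0.07 × 0.09 × 0.1 = 5409.18 kJ
Total at E: 3513.888 + 3399.48 + 5409.18 = 12322.548 kJ

12322.55 kJ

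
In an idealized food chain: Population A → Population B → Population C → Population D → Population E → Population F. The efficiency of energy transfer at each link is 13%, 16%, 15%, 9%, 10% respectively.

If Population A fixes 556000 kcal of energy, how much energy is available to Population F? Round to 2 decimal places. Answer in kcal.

15.61 kcal

Population B: 556000 × 0.13 = 72280 kcal
Population C: 72280 × 0.16 = 11564.8 kcal
Population D: 11564.8 × 0.15 = 1734.72 kcal
Population E: 1734.72 × 0.09 = 156.1248 kcal
Population F: 156.1248 × 0.1 = 15.61248 kcal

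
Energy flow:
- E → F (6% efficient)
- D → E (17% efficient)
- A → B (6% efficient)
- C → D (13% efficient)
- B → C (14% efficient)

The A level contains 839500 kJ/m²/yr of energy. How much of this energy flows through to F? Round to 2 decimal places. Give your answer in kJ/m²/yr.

9.35 kJ/m²/yr

B: 839500 × 0.06 = 50370 kJ/m²/yr
C: 50370 × 0.14 = 7051.8 kJ/m²/yr
D: 7051.8 × 0.13 = 916.734 kJ/m²/yr
E: 916.734 × 0.17 = 155.84478 kJ/m²/yr
F: 155.84478 × 0.06 = 9.3506868 kJ/m²/yr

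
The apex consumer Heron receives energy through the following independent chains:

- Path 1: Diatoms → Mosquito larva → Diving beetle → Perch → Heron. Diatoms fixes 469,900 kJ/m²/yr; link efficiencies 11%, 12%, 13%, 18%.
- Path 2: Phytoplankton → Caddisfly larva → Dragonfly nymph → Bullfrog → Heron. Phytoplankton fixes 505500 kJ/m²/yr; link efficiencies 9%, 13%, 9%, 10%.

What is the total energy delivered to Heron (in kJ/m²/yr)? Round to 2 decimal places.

198.37 kJ/m²/yr

Path 1: 469900 × 0.11 × 0.12 × 0.13 × 0.18 = 145.142712 kJ/m²/yr
Path 2: 505500 × 0.09 × 0.13 × 0.09 × 0.1 = 53.22915 kJ/m²/yr
Total at Heron: 145.142712 + 53.22915 = 198.371862 kJ/m²/yr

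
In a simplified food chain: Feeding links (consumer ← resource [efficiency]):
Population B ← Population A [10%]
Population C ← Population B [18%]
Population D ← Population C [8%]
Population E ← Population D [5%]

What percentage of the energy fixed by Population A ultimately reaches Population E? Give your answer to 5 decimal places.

0.00720%

Product of link efficiencies: 0.1 × 0.18 × 0.08 × 0.05 = 0.000072
As a percentage: 0.000072 × 100 = 0.00720%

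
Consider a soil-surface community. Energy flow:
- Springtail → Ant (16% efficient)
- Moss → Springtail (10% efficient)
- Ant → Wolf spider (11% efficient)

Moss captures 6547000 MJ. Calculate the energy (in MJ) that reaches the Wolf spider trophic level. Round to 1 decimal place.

11522.7 MJ

Springtail: 6547000 × 0.1 = 654700 MJ
Ant: 654700 × 0.16 = 104752 MJ
Wolf spider: 104752 × 0.11 = 11522.72 MJ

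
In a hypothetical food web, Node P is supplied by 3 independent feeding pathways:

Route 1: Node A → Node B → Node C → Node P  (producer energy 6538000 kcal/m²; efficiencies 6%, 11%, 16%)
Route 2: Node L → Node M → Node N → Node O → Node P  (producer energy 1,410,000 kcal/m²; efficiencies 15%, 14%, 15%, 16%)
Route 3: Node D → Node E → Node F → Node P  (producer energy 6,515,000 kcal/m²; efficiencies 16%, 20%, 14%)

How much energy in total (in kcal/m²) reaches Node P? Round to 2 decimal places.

36801.97 kcal/m²

Route 1: 6538000 × 0.06 × 0.11 × 0.16 = 6904.128 kcal/m²
Route 2: 1410000 × 0.15 × 0.14 × 0.15 × 0.16 = 710.64 kcal/m²
Route 3: 6515000 × 0.16 × 0.2 × 0.14 = 29187.2 kcal/m²
Total at Node P: 6904.128 + 710.64 + 29187.2 = 36801.968 kcal/m²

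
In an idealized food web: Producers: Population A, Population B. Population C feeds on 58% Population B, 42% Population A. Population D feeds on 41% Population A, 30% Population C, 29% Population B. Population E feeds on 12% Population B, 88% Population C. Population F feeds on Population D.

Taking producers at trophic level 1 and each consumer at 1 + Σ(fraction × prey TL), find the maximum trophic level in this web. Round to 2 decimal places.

3.30

Population C: 1 + (0.58×1 + 0.42×1) = 2
Population D: 1 + (0.41×1 + 0.3×2 + 0.29×1) = 2.3
Population E: 1 + (0.12×1 + 0.88×2) = 2.88
Population F: 1 + 2.3 = 3.3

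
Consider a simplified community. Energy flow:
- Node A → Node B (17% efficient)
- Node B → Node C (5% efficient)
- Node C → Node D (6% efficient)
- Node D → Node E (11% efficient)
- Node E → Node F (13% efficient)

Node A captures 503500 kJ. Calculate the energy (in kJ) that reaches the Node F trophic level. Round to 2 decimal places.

Node B: 503500 × 0.17 = 85595 kJ
Node C: 85595 × 0.05 = 4279.75 kJ
Node D: 4279.75 × 0.06 = 256.785 kJ
Node E: 256.785 × 0.11 = 28.24635 kJ
Node F: 28.24635 × 0.13 = 3.6720255 kJ

3.67 kJ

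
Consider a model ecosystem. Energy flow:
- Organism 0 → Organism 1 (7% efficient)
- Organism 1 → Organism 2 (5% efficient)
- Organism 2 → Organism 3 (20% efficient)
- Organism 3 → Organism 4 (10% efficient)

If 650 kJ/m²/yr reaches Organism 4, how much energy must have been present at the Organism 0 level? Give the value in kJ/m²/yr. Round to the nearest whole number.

Cumulative transfer efficiency: 0.07 × 0.05 × 0.2 × 0.1 = 0.00007
Organism 0 energy = 650 / 0.00007 = 9285714 kJ/m²/yr

9285714 kJ/m²/yr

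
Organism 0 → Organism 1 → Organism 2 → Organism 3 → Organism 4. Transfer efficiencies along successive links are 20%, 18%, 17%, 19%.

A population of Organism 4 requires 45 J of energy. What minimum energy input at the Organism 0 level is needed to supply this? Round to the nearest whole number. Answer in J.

Cumulative transfer efficiency: 0.2 × 0.18 × 0.17 × 0.19 = 0.0011628
Organism 0 energy = 45 / 0.0011628 = 38700 J

38700 J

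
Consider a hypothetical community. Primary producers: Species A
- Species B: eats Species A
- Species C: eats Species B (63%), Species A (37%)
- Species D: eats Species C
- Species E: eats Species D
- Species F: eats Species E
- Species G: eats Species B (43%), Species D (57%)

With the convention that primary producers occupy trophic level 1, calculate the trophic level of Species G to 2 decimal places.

3.93

Species B: 1 + 1 = 2
Species C: 1 + (0.63×2 + 0.37×1) = 2.63
Species D: 1 + 2.63 = 3.63
Species E: 1 + 3.63 = 4.63
Species F: 1 + 4.63 = 5.63
Species G: 1 + (0.43×2 + 0.57×3.63) = 3.9291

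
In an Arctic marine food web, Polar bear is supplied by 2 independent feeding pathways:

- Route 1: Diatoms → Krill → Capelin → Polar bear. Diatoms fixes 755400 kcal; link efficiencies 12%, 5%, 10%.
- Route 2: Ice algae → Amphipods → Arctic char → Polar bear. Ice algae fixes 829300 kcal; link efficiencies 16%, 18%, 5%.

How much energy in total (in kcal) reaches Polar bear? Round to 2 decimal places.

1647.43 kcal

Route 1: 755400 × 0.12 × 0.05 × 0.1 = 453.24 kcal
Route 2: 829300 × 0.16 × 0.18 × 0.05 = 1194.192 kcal
Total at Polar bear: 453.24 + 1194.192 = 1647.432 kcal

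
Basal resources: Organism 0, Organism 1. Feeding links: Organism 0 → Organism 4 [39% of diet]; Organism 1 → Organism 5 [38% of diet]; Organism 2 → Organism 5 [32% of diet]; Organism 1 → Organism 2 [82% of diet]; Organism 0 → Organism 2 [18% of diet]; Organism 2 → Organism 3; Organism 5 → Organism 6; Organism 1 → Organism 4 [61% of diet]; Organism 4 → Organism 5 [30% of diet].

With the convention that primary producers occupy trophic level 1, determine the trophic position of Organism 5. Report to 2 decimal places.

2.62

Organism 2: 1 + (0.82×1 + 0.18×1) = 2
Organism 3: 1 + 2 = 3
Organism 4: 1 + (0.39×1 + 0.61×1) = 2
Organism 5: 1 + (0.32×2 + 0.3×2 + 0.38×1) = 2.62
Organism 6: 1 + 2.62 = 3.62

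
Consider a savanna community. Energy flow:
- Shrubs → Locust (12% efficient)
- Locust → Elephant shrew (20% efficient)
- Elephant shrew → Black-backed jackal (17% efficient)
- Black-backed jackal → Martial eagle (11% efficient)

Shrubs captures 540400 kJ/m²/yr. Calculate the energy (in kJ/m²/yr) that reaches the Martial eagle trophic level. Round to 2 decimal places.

Locust: 540400 × 0.12 = 64848 kJ/m²/yr
Elephant shrew: 64848 × 0.2 = 12969.6 kJ/m²/yr
Black-backed jackal: 12969.6 × 0.17 = 2204.832 kJ/m²/yr
Martial eagle: 2204.832 × 0.11 = 242.53152 kJ/m²/yr

242.53 kJ/m²/yr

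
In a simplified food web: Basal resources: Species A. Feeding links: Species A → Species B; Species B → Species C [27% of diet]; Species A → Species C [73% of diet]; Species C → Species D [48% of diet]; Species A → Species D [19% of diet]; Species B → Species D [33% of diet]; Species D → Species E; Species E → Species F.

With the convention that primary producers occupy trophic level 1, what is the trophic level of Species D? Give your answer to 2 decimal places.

2.94

Species B: 1 + 1 = 2
Species C: 1 + (0.27×2 + 0.73×1) = 2.27
Species D: 1 + (0.48×2.27 + 0.19×1 + 0.33×2) = 2.9396
Species E: 1 + 2.9396 = 3.9396
Species F: 1 + 3.9396 = 4.9396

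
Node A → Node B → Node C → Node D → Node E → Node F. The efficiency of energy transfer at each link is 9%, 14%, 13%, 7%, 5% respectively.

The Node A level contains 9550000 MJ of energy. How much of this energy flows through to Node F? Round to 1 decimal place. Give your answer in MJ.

54.8 MJ

Node B: 9550000 × 0.09 = 859500 MJ
Node C: 859500 × 0.14 = 120330 MJ
Node D: 120330 × 0.13 = 15642.9 MJ
Node E: 15642.9 × 0.07 = 1095.003 MJ
Node F: 1095.003 × 0.05 = 54.75015 MJ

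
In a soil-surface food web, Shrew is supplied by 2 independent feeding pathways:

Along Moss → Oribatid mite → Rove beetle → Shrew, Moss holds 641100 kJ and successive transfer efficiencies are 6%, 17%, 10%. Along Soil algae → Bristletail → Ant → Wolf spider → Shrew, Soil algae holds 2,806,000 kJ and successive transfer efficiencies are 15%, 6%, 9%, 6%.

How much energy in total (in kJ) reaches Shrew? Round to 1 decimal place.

Via Moss: 641100 × 0.06 × 0.17 × 0.1 = 653.922 kJ
Via Soil algae: 2806000 × 0.15 × 0.06 × 0.09 × 0.06 = 136.3716 kJ
Total at Shrew: 653.922 + 136.3716 = 790.2936 kJ

790.3 kJ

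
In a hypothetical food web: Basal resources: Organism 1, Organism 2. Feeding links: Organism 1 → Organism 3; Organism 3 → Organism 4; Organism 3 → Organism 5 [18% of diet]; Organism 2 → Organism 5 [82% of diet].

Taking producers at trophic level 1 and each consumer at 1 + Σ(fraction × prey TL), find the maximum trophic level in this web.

Organism 3: 1 + 1 = 2
Organism 4: 1 + 2 = 3
Organism 5: 1 + (0.18×2 + 0.82×1) = 2.18

3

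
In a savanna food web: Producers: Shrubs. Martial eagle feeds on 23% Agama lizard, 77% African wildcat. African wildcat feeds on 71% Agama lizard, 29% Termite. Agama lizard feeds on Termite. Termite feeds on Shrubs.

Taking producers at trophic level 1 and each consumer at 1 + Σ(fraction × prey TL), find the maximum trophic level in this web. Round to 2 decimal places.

4.55

Termite: 1 + 1 = 2
Agama lizard: 1 + 2 = 3
African wildcat: 1 + (0.71×3 + 0.29×2) = 3.71
Martial eagle: 1 + (0.23×3 + 0.77×3.71) = 4.5467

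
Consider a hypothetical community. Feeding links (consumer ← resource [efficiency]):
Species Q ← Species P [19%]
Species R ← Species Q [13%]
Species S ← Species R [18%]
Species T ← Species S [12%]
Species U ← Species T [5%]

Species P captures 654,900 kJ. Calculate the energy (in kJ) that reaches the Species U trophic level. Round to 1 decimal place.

Species Q: 654900 × 0.19 = 124431 kJ
Species R: 124431 × 0.13 = 16176.03 kJ
Species S: 16176.03 × 0.18 = 2911.6854 kJ
Species T: 2911.6854 × 0.12 = 349.402248 kJ
Species U: 349.402248 × 0.05 = 17.4701124 kJ

17.5 kJ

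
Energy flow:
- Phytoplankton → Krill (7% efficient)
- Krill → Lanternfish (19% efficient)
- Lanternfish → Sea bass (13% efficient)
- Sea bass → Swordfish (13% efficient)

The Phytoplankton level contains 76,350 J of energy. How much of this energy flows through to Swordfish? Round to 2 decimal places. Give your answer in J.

Krill: 76350 × 0.07 = 5344.5 J
Lanternfish: 5344.5 × 0.19 = 1015.455 J
Sea bass: 1015.455 × 0.13 = 132.00915 J
Swordfish: 132.00915 × 0.13 = 17.1611895 J

17.16 J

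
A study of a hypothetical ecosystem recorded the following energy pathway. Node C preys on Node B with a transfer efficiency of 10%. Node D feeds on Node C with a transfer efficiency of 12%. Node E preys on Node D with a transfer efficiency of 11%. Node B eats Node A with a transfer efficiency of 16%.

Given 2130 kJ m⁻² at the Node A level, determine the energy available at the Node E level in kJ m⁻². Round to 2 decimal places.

Node B: 2130 × 0.16 = 340.8 kJ m⁻²
Node C: 340.8 × 0.1 = 34.08 kJ m⁻²
Node D: 34.08 × 0.12 = 4.0896 kJ m⁻²
Node E: 4.0896 × 0.11 = 0.449856 kJ m⁻²

0.45 kJ m⁻²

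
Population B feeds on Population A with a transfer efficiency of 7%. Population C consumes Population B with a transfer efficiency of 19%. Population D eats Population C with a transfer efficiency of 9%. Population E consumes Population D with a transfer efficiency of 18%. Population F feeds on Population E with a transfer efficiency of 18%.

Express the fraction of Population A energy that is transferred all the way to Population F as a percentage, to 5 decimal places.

Product of link efficiencies: 0.07 × 0.19 × 0.09 × 0.18 × 0.18 = 0.0000387828
As a percentage: 0.0000387828 × 100 = 0.00388%

0.00388%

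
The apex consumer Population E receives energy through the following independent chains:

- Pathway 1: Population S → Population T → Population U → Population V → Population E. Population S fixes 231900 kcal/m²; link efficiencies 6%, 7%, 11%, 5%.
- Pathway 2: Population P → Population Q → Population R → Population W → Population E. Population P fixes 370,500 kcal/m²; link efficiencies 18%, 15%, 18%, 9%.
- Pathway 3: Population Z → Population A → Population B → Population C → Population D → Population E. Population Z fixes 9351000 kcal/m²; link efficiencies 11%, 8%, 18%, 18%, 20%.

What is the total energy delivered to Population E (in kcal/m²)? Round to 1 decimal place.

Pathway 1: 231900 × 0.06 × 0.07 × 0.11 × 0.05 = 5.35689 kcal/m²
Pathway 2: 370500 × 0.18 × 0.15 × 0.18 × 0.09 = 162.0567 kcal/m²
Pathway 3: 9351000 × 0.11 × 0.08 × 0.18 × 0.18 × 0.2 = 533.231424 kcal/m²
Total at Population E: 5.35689 + 162.0567 + 533.231424 = 700.645014 kcal/m²

700.6 kcal/m²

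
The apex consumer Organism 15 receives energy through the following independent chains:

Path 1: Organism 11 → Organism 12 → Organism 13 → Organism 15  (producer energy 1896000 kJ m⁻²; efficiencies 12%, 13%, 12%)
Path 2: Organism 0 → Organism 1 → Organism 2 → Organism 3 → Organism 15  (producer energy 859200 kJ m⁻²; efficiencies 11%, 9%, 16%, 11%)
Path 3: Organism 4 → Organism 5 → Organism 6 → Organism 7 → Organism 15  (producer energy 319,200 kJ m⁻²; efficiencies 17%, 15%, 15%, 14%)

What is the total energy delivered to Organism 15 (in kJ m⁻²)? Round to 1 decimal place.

3870.0 kJ m⁻²

Path 1: 1896000 × 0.12 × 0.13 × 0.12 = 3549.312 kJ m⁻²
Path 2: 859200 × 0.11 × 0.09 × 0.16 × 0.11 = 149.707008 kJ m⁻²
Path 3: 319200 × 0.17 × 0.15 × 0.15 × 0.14 = 170.9316 kJ m⁻²
Total at Organism 15: 3549.312 + 149.707008 + 170.9316 = 3869.950608 kJ m⁻²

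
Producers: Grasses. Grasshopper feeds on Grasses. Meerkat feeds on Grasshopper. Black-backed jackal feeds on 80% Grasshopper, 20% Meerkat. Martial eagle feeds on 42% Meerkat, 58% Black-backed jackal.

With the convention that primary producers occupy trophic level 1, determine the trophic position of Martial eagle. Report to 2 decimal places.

Grasshopper: 1 + 1 = 2
Meerkat: 1 + 2 = 3
Black-backed jackal: 1 + (0.8×2 + 0.2×3) = 3.2
Martial eagle: 1 + (0.42×3 + 0.58×3.2) = 4.116

4.12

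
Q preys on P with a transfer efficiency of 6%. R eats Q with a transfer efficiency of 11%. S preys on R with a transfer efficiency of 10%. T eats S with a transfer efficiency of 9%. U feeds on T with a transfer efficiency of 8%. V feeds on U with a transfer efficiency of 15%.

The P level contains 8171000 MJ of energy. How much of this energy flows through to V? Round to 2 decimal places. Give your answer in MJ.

Q: 8171000 × 0.06 = 490260 MJ
R: 490260 × 0.11 = 53928.6 MJ
S: 53928.6 × 0.1 = 5392.86 MJ
T: 5392.86 × 0.09 = 485.3574 MJ
U: 485.3574 × 0.08 = 38.828592 MJ
V: 38.828592 × 0.15 = 5.8242888 MJ

5.82 MJ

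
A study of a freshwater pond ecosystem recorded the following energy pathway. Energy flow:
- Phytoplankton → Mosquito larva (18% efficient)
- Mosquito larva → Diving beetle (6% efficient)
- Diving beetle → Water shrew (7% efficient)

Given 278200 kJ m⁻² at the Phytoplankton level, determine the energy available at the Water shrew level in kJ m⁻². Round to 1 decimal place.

210.3 kJ m⁻²

Mosquito larva: 278200 × 0.18 = 50076 kJ m⁻²
Diving beetle: 50076 × 0.06 = 3004.56 kJ m⁻²
Water shrew: 3004.56 × 0.07 = 210.3192 kJ m⁻²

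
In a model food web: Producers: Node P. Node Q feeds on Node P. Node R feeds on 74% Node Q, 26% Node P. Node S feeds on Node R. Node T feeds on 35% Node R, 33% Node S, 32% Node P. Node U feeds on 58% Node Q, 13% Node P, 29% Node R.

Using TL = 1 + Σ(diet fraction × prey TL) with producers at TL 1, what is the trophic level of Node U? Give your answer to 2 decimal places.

3.08

Node Q: 1 + 1 = 2
Node R: 1 + (0.74×2 + 0.26×1) = 2.74
Node S: 1 + 2.74 = 3.74
Node T: 1 + (0.35×2.74 + 0.33×3.74 + 0.32×1) = 3.5132
Node U: 1 + (0.58×2 + 0.13×1 + 0.29×2.74) = 3.0846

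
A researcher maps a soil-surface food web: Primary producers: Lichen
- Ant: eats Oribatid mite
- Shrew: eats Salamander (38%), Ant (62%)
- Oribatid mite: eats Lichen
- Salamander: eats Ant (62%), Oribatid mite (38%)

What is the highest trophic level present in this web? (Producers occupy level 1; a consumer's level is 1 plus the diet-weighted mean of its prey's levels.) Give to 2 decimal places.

Oribatid mite: 1 + 1 = 2
Ant: 1 + 2 = 3
Salamander: 1 + (0.62×3 + 0.38×2) = 3.62
Shrew: 1 + (0.38×3.62 + 0.62×3) = 4.2356

4.24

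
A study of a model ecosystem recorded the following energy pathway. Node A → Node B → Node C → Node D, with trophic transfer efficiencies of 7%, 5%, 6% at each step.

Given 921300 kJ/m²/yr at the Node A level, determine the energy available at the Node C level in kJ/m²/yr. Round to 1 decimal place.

3224.6 kJ/m²/yr

Node B: 921300 × 0.07 = 64491 kJ/m²/yr
Node C: 64491 × 0.05 = 3224.55 kJ/m²/yr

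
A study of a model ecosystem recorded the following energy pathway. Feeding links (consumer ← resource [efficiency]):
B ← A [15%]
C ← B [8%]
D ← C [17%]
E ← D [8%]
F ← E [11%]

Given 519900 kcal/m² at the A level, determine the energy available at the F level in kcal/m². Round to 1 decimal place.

B: 519900 × 0.15 = 77985 kcal/m²
C: 77985 × 0.08 = 6238.8 kcal/m²
D: 6238.8 × 0.17 = 1060.596 kcal/m²
E: 1060.596 × 0.08 = 84.84768 kcal/m²
F: 84.84768 × 0.11 = 9.3332448 kcal/m²

9.3 kcal/m²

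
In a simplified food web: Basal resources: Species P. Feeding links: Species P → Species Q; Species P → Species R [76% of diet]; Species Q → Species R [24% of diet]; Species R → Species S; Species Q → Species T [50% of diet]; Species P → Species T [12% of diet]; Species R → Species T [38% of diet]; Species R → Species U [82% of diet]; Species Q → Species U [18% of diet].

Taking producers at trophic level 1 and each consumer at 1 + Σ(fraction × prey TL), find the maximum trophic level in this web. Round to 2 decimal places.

Species Q: 1 + 1 = 2
Species R: 1 + (0.76×1 + 0.24×2) = 2.24
Species S: 1 + 2.24 = 3.24
Species T: 1 + (0.5×2 + 0.12×1 + 0.38×2.24) = 2.9712
Species U: 1 + (0.82×2.24 + 0.18×2) = 3.1968

3.24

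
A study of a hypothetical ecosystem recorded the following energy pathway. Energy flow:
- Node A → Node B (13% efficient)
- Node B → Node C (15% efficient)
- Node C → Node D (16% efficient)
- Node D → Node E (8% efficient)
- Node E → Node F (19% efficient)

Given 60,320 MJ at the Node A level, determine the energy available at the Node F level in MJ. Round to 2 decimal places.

2.86 MJ

Node B: 60320 × 0.13 = 7841.6 MJ
Node C: 7841.6 × 0.15 = 1176.24 MJ
Node D: 1176.24 × 0.16 = 188.1984 MJ
Node E: 188.1984 × 0.08 = 15.055872 MJ
Node F: 15.055872 × 0.19 = 2.86061568 MJ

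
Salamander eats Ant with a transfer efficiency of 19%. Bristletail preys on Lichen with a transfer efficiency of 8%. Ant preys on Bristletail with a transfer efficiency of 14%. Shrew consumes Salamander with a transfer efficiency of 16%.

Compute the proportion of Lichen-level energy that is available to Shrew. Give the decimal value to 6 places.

Product of link efficiencies: 0.08 × 0.14 × 0.19 × 0.16 = 0.00034048

0.000340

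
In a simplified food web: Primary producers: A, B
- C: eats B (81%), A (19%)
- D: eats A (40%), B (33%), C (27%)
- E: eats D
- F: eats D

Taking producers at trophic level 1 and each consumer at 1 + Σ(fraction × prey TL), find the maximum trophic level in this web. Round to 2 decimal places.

C: 1 + (0.81×1 + 0.19×1) = 2
D: 1 + (0.4×1 + 0.33×1 + 0.27×2) = 2.27
E: 1 + 2.27 = 3.27
F: 1 + 2.27 = 3.27

3.27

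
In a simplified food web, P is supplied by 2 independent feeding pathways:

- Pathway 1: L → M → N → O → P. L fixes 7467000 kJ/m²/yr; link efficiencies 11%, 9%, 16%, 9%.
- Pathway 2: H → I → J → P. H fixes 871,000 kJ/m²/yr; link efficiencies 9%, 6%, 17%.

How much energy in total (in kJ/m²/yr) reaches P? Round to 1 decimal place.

Pathway 1: 7467000 × 0.11 × 0.09 × 0.16 × 0.09 = 1064.49552 kJ/m²/yr
Pathway 2: 871000 × 0.09 × 0.06 × 0.17 = 799.578 kJ/m²/yr
Total at P: 1064.49552 + 799.578 = 1864.07352 kJ/m²/yr

1864.1 kJ/m²/yr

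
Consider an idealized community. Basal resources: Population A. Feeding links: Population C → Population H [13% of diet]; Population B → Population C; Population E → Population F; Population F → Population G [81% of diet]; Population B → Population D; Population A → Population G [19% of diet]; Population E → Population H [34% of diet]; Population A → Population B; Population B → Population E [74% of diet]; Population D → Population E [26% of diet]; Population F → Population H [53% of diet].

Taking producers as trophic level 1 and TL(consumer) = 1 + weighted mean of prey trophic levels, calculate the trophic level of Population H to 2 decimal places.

4.76

Population B: 1 + 1 = 2
Population C: 1 + 2 = 3
Population D: 1 + 2 = 3
Population E: 1 + (0.74×2 + 0.26×3) = 3.26
Population F: 1 + 3.26 = 4.26
Population G: 1 + (0.81×4.26 + 0.19×1) = 4.6406
Population H: 1 + (0.34×3.26 + 0.53×4.26 + 0.13×3) = 4.7562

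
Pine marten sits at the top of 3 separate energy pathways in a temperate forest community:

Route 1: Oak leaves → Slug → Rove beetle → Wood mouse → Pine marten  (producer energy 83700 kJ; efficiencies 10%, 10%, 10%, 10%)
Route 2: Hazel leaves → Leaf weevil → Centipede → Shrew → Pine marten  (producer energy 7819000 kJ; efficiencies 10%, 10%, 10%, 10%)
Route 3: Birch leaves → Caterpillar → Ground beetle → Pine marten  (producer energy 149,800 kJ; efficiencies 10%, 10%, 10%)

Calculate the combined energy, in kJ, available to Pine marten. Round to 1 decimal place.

940.1 kJ

Route 1: 83700 × 0.1 × 0.1 × 0.1 × 0.1 = 8.37 kJ
Route 2: 7819000 × 0.1 × 0.1 × 0.1 × 0.1 = 781.9 kJ
Route 3: 149800 × 0.1 × 0.1 × 0.1 = 149.8 kJ
Total at Pine marten: 8.37 + 781.9 + 149.8 = 940.07 kJ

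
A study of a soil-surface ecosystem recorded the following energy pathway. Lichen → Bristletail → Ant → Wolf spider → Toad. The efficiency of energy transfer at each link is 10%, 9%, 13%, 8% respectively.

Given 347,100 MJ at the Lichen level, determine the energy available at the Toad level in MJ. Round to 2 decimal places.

32.49 MJ

Bristletail: 347100 × 0.1 = 34710 MJ
Ant: 34710 × 0.09 = 3123.9 MJ
Wolf spider: 3123.9 × 0.13 = 406.107 MJ
Toad: 406.107 × 0.08 = 32.48856 MJ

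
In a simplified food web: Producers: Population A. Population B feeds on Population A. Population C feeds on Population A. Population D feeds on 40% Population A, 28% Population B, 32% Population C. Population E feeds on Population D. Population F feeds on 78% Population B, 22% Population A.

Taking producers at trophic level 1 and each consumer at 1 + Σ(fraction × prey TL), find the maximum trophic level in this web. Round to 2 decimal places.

Population B: 1 + 1 = 2
Population C: 1 + 1 = 2
Population D: 1 + (0.4×1 + 0.28×2 + 0.32×2) = 2.6
Population E: 1 + 2.6 = 3.6
Population F: 1 + (0.78×2 + 0.22×1) = 2.78

3.60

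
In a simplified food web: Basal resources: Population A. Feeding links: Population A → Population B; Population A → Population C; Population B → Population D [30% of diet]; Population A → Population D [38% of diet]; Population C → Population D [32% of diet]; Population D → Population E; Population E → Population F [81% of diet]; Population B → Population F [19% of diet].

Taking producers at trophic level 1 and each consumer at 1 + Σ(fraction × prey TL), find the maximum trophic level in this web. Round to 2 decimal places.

4.31

Population B: 1 + 1 = 2
Population C: 1 + 1 = 2
Population D: 1 + (0.3×2 + 0.38×1 + 0.32×2) = 2.62
Population E: 1 + 2.62 = 3.62
Population F: 1 + (0.81×3.62 + 0.19×2) = 4.3122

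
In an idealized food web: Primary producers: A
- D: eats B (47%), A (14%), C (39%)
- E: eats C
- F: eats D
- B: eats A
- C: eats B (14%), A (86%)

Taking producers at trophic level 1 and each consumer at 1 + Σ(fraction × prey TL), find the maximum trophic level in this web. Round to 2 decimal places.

B: 1 + 1 = 2
C: 1 + (0.14×2 + 0.86×1) = 2.14
D: 1 + (0.47×2 + 0.14×1 + 0.39×2.14) = 2.9146
E: 1 + 2.14 = 3.14
F: 1 + 2.9146 = 3.9146

3.91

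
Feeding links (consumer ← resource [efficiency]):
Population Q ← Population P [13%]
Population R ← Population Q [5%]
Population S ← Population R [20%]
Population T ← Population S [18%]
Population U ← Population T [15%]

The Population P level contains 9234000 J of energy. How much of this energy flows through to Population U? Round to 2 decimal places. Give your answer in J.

Population Q: 9234000 × 0.13 = 1200420 J
Population R: 1200420 × 0.05 = 60021 J
Population S: 60021 × 0.2 = 12004.2 J
Population T: 12004.2 × 0.18 = 2160.756 J
Population U: 2160.756 × 0.15 = 324.1134 J

324.11 J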